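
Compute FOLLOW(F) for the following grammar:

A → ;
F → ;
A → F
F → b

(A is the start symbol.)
{ $ }

In A → F: F is at the end, add FOLLOW(A)

The FOLLOW sets referred to above (computed the same way, to a fixed point):
  FOLLOW(A) = { $ }

Taking the union: FOLLOW(F) = { $ }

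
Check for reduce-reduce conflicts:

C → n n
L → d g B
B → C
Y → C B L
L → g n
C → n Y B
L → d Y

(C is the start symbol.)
A reduce-reduce conflict occurs when an LR(0) state has two complete items [A → α .] and [B → β .] — both call for a reduction, and with no lookahead the parser cannot choose between them.

Augment with C' → C and build the canonical LR(0) collection (I0 = CLOSURE({[C' → . C]}), then GOTO on every symbol after a dot until no new states appear). It has 16 states:
  I0: { [C → . n Y B], [C → . n n], [C' → . C] }  — shift
  I1: { [C' → C .] }  — accept
  I2: { [C → . n Y B], [C → . n n], [C → n . Y B], [C → n . n], [Y → . C B L] }  — shift
  I3: { [B → . C], [C → . n Y B], [C → . n n], [Y → C . B L] }  — shift
  I4: { [B → . C], [C → . n Y B], [C → . n n], [C → n Y . B] }  — shift
  I5: { [C → . n Y B], [C → . n n], [C → n . Y B], [C → n . n], [C → n n .], [Y → . C B L] }  — shift, reduce
  I6: { [C → n Y B .] }  — reduce
  I7: { [B → C .] }  — reduce
  I8: { [L → . d Y], [L → . d g B], [L → . g n], [Y → C B . L] }  — shift
  I9: { [Y → C B L .] }  — reduce
  I10: { [C → . n Y B], [C → . n n], [L → d . Y], [L → d . g B], [Y → . C B L] }  — shift
  I11: { [L → g . n] }  — shift
  I12: { [L → g n .] }  — reduce
  I13: { [L → d Y .] }  — reduce
  I14: { [B → . C], [C → . n Y B], [C → . n n], [L → d g . B] }  — shift
  I15: { [L → d g B .] }  — reduce

No state contains more than one complete item.

Answer: No reduce-reduce conflicts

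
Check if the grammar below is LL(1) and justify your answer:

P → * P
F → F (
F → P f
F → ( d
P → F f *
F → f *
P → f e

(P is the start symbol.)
A grammar is LL(1) if for each non-terminal N with multiple productions, the predict sets of those productions are pairwise disjoint, where PREDICT(N → α) = (FIRST(α) \ {ε}) ∪ (FOLLOW(N) if α ⇒* ε).

Relevant sets:
  FIRST(F) = { '(', '*', 'f' }
  FIRST(P) = { '(', '*', 'f' }

For P:
  PREDICT(P → '*' P) = { '*' }
  PREDICT(P → F f '*') = { '(', '*', 'f' }
  PREDICT(P → f e) = { 'f' }
For F:
  PREDICT(F → F '(') = { '(', '*', 'f' }
  PREDICT(F → P f) = { '(', '*', 'f' }
  PREDICT(F → '(' d) = { '(' }
  PREDICT(F → f '*') = { 'f' }

Conflict found: Predict set conflict for P: { '*' }
The grammar is NOT LL(1).

Answer: No. Predict set conflict for P: { '*' }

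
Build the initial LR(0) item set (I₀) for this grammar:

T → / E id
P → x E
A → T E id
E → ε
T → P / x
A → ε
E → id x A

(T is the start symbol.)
{ [P → . x E], [T → . / E id], [T → . P / x], [T' → . T] }

First, augment the grammar with T' → T
I₀ = CLOSURE({ [T' → . T] }):
  [T' → . T] has the dot before T: add [T → . / E id], [T → . P / x]
  [T → . P / x] has the dot before P: add [P → . x E]
No further items can be added.

I₀ = { [P → . x E], [T → . / E id], [T → . P / x], [T' → . T] }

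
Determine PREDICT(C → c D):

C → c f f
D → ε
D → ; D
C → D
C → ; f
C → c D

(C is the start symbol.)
PREDICT(C → c D) = (FIRST(RHS) \ {ε}) ∪ (FOLLOW(C) if ε ∈ FIRST(RHS), i.e. RHS ⇒* ε)
FIRST(c D) = { 'c' }
ε ∉ FIRST(c D), so FOLLOW(C) is not added.
PREDICT(C → c D) = { 'c' }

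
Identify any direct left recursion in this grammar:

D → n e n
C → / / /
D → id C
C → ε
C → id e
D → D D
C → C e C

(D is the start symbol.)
Yes, D, C are left-recursive

Direct left recursion occurs when N → N α for some non-terminal N (the right-hand side begins with the left-hand side itself).

D → n e n: starts with n
C → / / /: starts with '/'
D → id C: starts with id
C → ε: starts with ε
C → id e: starts with id
D → D D: LEFT RECURSIVE (starts with D)
C → C e C: LEFT RECURSIVE (starts with C)

The grammar has direct left recursion on: D, C.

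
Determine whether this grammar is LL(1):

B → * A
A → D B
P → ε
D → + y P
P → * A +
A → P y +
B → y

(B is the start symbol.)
A grammar is LL(1) if for each non-terminal N with multiple productions, the predict sets of those productions are pairwise disjoint, where PREDICT(N → α) = (FIRST(α) \ {ε}) ∪ (FOLLOW(N) if α ⇒* ε).

Relevant sets:
  FIRST(D) = { '+' }
  FIRST(P) = { '*', ε }
  FOLLOW(P) = { '*', 'y' }

For B:
  PREDICT(B → '*' A) = { '*' }
  PREDICT(B → y) = { 'y' }
For A:
  PREDICT(A → D B) = { '+' }
  PREDICT(A → P y '+') = { '*', 'y' }
For P:
  PREDICT(P → ε) = { '*', 'y' }
  PREDICT(P → '*' A '+') = { '*' }
D has a single production, so nothing to check there.

Conflict found: Predict set conflict for P: { '*' }
The grammar is NOT LL(1).

Answer: No. Predict set conflict for P: { '*' }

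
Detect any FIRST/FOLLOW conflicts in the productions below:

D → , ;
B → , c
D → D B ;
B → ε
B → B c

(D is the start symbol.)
Yes. B → B c with FOLLOW(B) on { 'c' }

A FIRST/FOLLOW conflict occurs when a non-terminal N has a nullable alternative N → β (β ⇒* ε) and another alternative N → α with FIRST(α) ∩ FOLLOW(N) ≠ ∅: on such a lookahead the parser cannot decide between expanding α and letting N vanish via β.

Nullable non-terminals: B.
FIRST sets used below: FIRST(B) = { ',', 'c', ε }

B: nullable alternative(s) B → ε; FOLLOW(B) = { ';', 'c' }
  B → , c: FIRST \ {ε} = { ',' } — disjoint from FOLLOW(B)
  B → ε: FIRST \ {ε} = { } — this is the only nullable alternative, skip
  B → B c: FIRST \ {ε} = { ',', 'c' } — overlaps FOLLOW(B) on { 'c' }: CONFLICT

D has no nullable alternative, so no FIRST/FOLLOW check is needed there.

So the grammar has 1 FIRST/FOLLOW conflict (marked CONFLICT above).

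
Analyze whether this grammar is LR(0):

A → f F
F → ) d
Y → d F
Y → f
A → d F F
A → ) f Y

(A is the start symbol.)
Yes, the grammar is LR(0)

A grammar is LR(0) if no state in the canonical LR(0) collection has:
  - both a shift item (dot before a terminal) and a complete item (shift-reduce conflict), or
  - two or more complete items (reduce-reduce conflict; the accept item [A' → A .] counts as a complete item here).

Augment with A' → A and build the canonical LR(0) collection (I0 = CLOSURE({[A' → . A]}), then GOTO on every symbol after a dot until no new states appear). It has 15 states:
  I0: { [A → . ) f Y], [A → . d F F], [A → . f F], [A' → . A] }  — shift
  I1: { [A → ) . f Y] }  — shift
  I2: { [A' → A .] }  — accept
  I3: { [A → d . F F], [F → . ) d] }  — shift
  I4: { [A → f . F], [F → . ) d] }  — shift
  I5: { [F → ) . d] }  — shift
  I6: { [A → f F .] }  — reduce
  I7: { [F → ) d .] }  — reduce
  I8: { [A → d F . F], [F → . ) d] }  — shift
  I9: { [A → d F F .] }  — reduce
  I10: { [A → ) f . Y], [Y → . d F], [Y → . f] }  — shift
  I11: { [A → ) f Y .] }  — reduce
  I12: { [F → . ) d], [Y → d . F] }  — shift
  I13: { [Y → f .] }  — reduce
  I14: { [Y → d F .] }  — reduce

Every state is either a pure shift/goto state or contains exactly one complete item and nothing to shift — no conflicts. The grammar is LR(0).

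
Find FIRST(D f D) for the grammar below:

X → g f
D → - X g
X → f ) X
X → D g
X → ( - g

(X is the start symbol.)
FIRST sets of the non-terminals involved (from the grammar, by fixed-point iteration):
  FIRST(D) = { '-' }

To compute FIRST(D f D), process the symbols left to right:
Symbol D is a non-terminal. Add FIRST(D) \ {ε} = { '-' }
D is not nullable (ε ∉ FIRST(D)), so stop here.
FIRST(D f D) = { '-' }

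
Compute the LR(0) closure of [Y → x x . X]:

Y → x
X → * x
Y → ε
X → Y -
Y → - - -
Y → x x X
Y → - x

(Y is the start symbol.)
{ [X → . * x], [X → . Y -], [Y → . - - -], [Y → . - x], [Y → . x x X], [Y → . x], [Y → .], [Y → x x . X] }

To compute CLOSURE, for each item [A → α.Bβ] where B is a non-terminal, add [B → .γ] for all productions B → γ; repeat for the newly added items until nothing changes.

Start with: [Y → x x . X]
  [Y → x x . X] has the dot before X: add [X → . * x], [X → . Y -]
  [X → . Y -] has the dot before Y: add [Y → . x], [Y → .], [Y → . - - -], [Y → . x x X], [Y → . - x]
No further items can be added.

CLOSURE = { [X → . * x], [X → . Y -], [Y → . - - -], [Y → . - x], [Y → . x x X], [Y → . x], [Y → .], [Y → x x . X] }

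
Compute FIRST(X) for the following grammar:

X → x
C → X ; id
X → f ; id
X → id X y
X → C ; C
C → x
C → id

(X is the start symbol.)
To compute FIRST(X), examine every production with X on the left-hand side, reading each right-hand side left to right until a non-nullable symbol is reached.

FIRST sets of the other non-terminals involved (by the same procedure, iterated to a fixed point):
  FIRST(C) = { 'f', 'id', 'x' }

From X → x:
  - x is a terminal: add 'x' and stop
From X → f ; id:
  - f is a terminal: add 'f' and stop
From X → id X y:
  - id is a terminal: add 'id' and stop
From X → C ; C:
  - C is a non-terminal: add FIRST(C) \ {ε} = { 'f', 'id', 'x' }
    C is not nullable, so stop

Collecting: FIRST(X) = { 'f', 'id', 'x' }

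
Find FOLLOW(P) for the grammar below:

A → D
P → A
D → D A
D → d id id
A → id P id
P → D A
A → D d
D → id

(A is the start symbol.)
In A → id P id: P is followed by id, add FIRST(id) \ {ε} = { 'id' }

Taking the union: FOLLOW(P) = { 'id' }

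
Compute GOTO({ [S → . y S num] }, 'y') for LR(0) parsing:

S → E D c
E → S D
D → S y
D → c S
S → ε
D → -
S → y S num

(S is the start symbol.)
GOTO(I, 'y') = CLOSURE({ [A → αX.β] : [A → α.Xβ] ∈ I, X = 'y' })

Items with dot before 'y', with the dot advanced:
  [S → . y S num] → [S → y . S num]
Closure of the advanced items:
  [S → y . S num] has the dot before S: add [S → . E D c], [S → .], [S → . y S num]
  [S → . E D c] has the dot before E: add [E → . S D]

GOTO = { [E → . S D], [S → . E D c], [S → . y S num], [S → .], [S → y . S num] }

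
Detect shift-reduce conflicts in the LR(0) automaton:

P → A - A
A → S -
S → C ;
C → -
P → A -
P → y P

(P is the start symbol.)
Yes — I10: [P → A - .] vs [C → . -]

Augment with P' → P and build the canonical LR(0) collection (I0 = CLOSURE({[P' → . P]}), then GOTO on every symbol after a dot until no new states appear). It has 12 states:
  I0: { [A → . S -], [C → . -], [P → . A - A], [P → . A -], [P → . y P], [P' → . P], [S → . C ;] }  — shift
  I1: { [C → - .] }  — reduce
  I2: { [P → A . - A], [P → A . -] }  — shift
  I3: { [S → C . ;] }  — shift
  I4: { [P' → P .] }  — accept
  I5: { [A → S . -] }  — shift
  I6: { [A → . S -], [C → . -], [P → . A - A], [P → . A -], [P → . y P], [P → y . P], [S → . C ;] }  — shift
  I7: { [P → y P .] }  — reduce
  I8: { [A → S - .] }  — reduce
  I9: { [S → C ; .] }  — reduce
  I10: { [A → . S -], [C → . -], [P → A - . A], [P → A - .], [S → . C ;] }  — shift, reduce
  I11: { [P → A - A .] }  — reduce

I10 contains reduce item [P → A - .] and shift item [C → . -] — shift-reduce conflict.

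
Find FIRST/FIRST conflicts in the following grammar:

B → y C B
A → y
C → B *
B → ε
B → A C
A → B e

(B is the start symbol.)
FIRST sets of the non-terminals at (or reachable through a nullable prefix from) the front of some alternative:
  FIRST(A) = { 'e', 'y' }
  FIRST(B) = { 'e', 'y', ε }

Productions for B:
  B → y C B: FIRST = { 'y' }
  B → ε: FIRST = { ε }
  B → A C: FIRST = { 'e', 'y' }
Productions for A:
  A → y: FIRST = { 'y' }
  A → B e: FIRST = { 'e', 'y' }
C has only one production, so no FIRST/FIRST conflict is possible there.

Conflict for B: B → y C B and B → A C
  Overlap: { 'y' }
Conflict for A: A → y and A → B e
  Overlap: { 'y' }

Answer: Yes. B → y C B / B → A C on { 'y' }; A → y / A → B e on { 'y' }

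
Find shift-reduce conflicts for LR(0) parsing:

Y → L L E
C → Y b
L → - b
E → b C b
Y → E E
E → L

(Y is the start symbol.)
A shift-reduce conflict occurs when an LR(0) state has both:
  - a complete (reduce) item [A → α .] (dot at the end), and
  - a shift item [B → β . c γ] (dot before a terminal).

Augment with Y' → Y and build the canonical LR(0) collection (I0 = CLOSURE({[Y' → . Y]}), then GOTO on every symbol after a dot until no new states appear). It has 15 states:
  I0: { [E → . L], [E → . b C b], [L → . - b], [Y → . E E], [Y → . L L E], [Y' → . Y] }  — shift
  I1: { [L → - . b] }  — shift
  I2: { [E → . L], [E → . b C b], [L → . - b], [Y → E . E] }  — shift
  I3: { [E → L .], [L → . - b], [Y → L . L E] }  — shift, reduce
  I4: { [Y' → Y .] }  — accept
  I5: { [C → . Y b], [E → . L], [E → . b C b], [E → b . C b], [L → . - b], [Y → . E E], [Y → . L L E] }  — shift
  I6: { [E → b C . b] }  — shift
  I7: { [C → Y . b] }  — shift
  I8: { [C → Y b .] }  — reduce
  I9: { [E → b C b .] }  — reduce
  I10: { [E → . L], [E → . b C b], [L → . - b], [Y → L L . E] }  — shift
  I11: { [Y → L L E .] }  — reduce
  I12: { [E → L .] }  — reduce
  I13: { [Y → E E .] }  — reduce
  I14: { [L → - b .] }  — reduce

I3 contains reduce item [E → L .] and shift item [L → . - b] — shift-reduce conflict.

Answer: Yes — I3: [E → L .] vs [L → . - b]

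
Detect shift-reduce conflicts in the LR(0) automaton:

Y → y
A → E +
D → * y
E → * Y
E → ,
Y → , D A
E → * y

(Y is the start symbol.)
Augment with Y' → Y and build the canonical LR(0) collection (I0 = CLOSURE({[Y' → . Y]}), then GOTO on every symbol after a dot until no new states appear). It has 14 states:
  I0: { [Y → . , D A], [Y → . y], [Y' → . Y] }  — shift
  I1: { [D → . * y], [Y → , . D A] }  — shift
  I2: { [Y' → Y .] }  — accept
  I3: { [Y → y .] }  — reduce
  I4: { [D → * . y] }  — shift
  I5: { [A → . E +], [E → . * Y], [E → . * y], [E → . ,], [Y → , D . A] }  — shift
  I6: { [E → * . Y], [E → * . y], [Y → . , D A], [Y → . y] }  — shift
  I7: { [E → , .] }  — reduce
  I8: { [Y → , D A .] }  — reduce
  I9: { [A → E . +] }  — shift
  I10: { [A → E + .] }  — reduce
  I11: { [E → * Y .] }  — reduce
  I12: { [E → * y .], [Y → y .] }  — 2 reduces
  I13: { [D → * y .] }  — reduce

No state contains both a complete item and a shift item.

Answer: No shift-reduce conflicts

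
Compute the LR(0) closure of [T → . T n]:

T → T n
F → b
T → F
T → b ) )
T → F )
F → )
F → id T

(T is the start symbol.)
{ [F → . )], [F → . b], [F → . id T], [T → . F )], [T → . F], [T → . T n], [T → . b ) )] }

Start with: [T → . T n]
  [T → . T n] has the dot before T: add [T → . F], [T → . b ) )], [T → . F )]
  [T → . F] has the dot before F: add [F → . b], [F → . )], [F → . id T]
No further items can be added.

CLOSURE = { [F → . )], [F → . b], [F → . id T], [T → . F )], [T → . F], [T → . T n], [T → . b ) )] }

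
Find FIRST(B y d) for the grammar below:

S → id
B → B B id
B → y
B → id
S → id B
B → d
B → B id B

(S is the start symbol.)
{ 'd', 'id', 'y' }

FIRST sets of the non-terminals involved (from the grammar, by fixed-point iteration):
  FIRST(B) = { 'd', 'id', 'y' }

To compute FIRST(B y d), process the symbols left to right:
Symbol B is a non-terminal. Add FIRST(B) \ {ε} = { 'd', 'id', 'y' }
B is not nullable (ε ∉ FIRST(B)), so stop here.
FIRST(B y d) = { 'd', 'id', 'y' }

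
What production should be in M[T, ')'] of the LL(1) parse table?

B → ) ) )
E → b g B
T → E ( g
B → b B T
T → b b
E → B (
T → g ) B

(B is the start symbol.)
T → E ( g

To find M[T, ')'], we find productions for T where ')' is in the predict set (PREDICT(N → α) = (FIRST(α) \ {ε}) ∪ (FOLLOW(N) if α ⇒* ε)).

Relevant sets:
  FIRST(E) = { ')', 'b' }

T → E ( g: PREDICT = { ')', 'b' }
  ')' is in predict set, so this production goes in M[T, ')']
T → b b: PREDICT = { 'b' }
T → g ) B: PREDICT = { 'g' }

M[T, ')'] = T → E ( g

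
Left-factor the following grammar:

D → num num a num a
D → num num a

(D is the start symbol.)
D → num num a D'
D' → num a
D' → ε

Left-factoring transforms A → αβ₁ | αβ₂ into A → αA' and A' → β₁ | β₂
(α is the longest common prefix among the alternatives). Repeat until
no nonterminal has two alternatives with a common prefix.

Round 1: D has alternatives sharing prefix 'num num a'. Introduce D': D → num num a D'
  Add: D' → num a
  Add: D' → ε

No remaining common prefixes — done.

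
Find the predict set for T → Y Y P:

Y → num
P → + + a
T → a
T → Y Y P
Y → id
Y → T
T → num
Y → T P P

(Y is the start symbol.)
{ 'a', 'id', 'num' }

PREDICT(T → Y Y P) = (FIRST(RHS) \ {ε}) ∪ (FOLLOW(T) if ε ∈ FIRST(RHS), i.e. RHS ⇒* ε)
FIRST(Y) = { 'a', 'id', 'num' }
FIRST(Y Y P) = { 'a', 'id', 'num' }
ε ∉ FIRST(Y Y P), so FOLLOW(T) is not added.
PREDICT(T → Y Y P) = { 'a', 'id', 'num' }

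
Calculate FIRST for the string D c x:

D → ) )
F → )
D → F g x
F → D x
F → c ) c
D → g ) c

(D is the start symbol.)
FIRST sets of the non-terminals involved (from the grammar, by fixed-point iteration):
  FIRST(D) = { ')', 'c', 'g' }

To compute FIRST(D c x), process the symbols left to right:
Symbol D is a non-terminal. Add FIRST(D) \ {ε} = { ')', 'c', 'g' }
D is not nullable (ε ∉ FIRST(D)), so stop here.
FIRST(D c x) = { ')', 'c', 'g' }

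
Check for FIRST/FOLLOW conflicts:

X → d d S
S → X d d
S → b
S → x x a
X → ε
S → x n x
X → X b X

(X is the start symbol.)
Yes. X → d d S with FOLLOW(X) on { 'd' }; X → X b X with FOLLOW(X) on { 'b', 'd' }

A FIRST/FOLLOW conflict occurs when a non-terminal N has a nullable alternative N → β (β ⇒* ε) and another alternative N → α with FIRST(α) ∩ FOLLOW(N) ≠ ∅: on such a lookahead the parser cannot decide between expanding α and letting N vanish via β.

Nullable non-terminals: X.
FIRST sets used below: FIRST(X) = { 'b', 'd', ε }

X: nullable alternative(s) X → ε; FOLLOW(X) = { $, 'b', 'd' }
  X → d d S: FIRST \ {ε} = { 'd' } — overlaps FOLLOW(X) on { 'd' }: CONFLICT
  X → ε: FIRST \ {ε} = { } — this is the only nullable alternative, skip
  X → X b X: FIRST \ {ε} = { 'b', 'd' } — overlaps FOLLOW(X) on { 'b', 'd' }: CONFLICT

S has no nullable alternative, so no FIRST/FOLLOW check is needed there.

So the grammar has 2 FIRST/FOLLOW conflicts (marked CONFLICT above).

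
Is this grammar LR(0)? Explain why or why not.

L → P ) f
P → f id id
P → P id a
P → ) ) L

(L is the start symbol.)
Augment with L' → L and build the canonical LR(0) collection (I0 = CLOSURE({[L' → . L]}), then GOTO on every symbol after a dot until no new states appear). It has 13 states:
  I0: { [L → . P ) f], [L' → . L], [P → . ) ) L], [P → . P id a], [P → . f id id] }  — shift
  I1: { [P → ) . ) L] }  — shift
  I2: { [L' → L .] }  — accept
  I3: { [L → P . ) f], [P → P . id a] }  — shift
  I4: { [P → f . id id] }  — shift
  I5: { [P → f id . id] }  — shift
  I6: { [P → f id id .] }  — reduce
  I7: { [L → P ) . f] }  — shift
  I8: { [P → P id . a] }  — shift
  I9: { [P → P id a .] }  — reduce
  I10: { [L → P ) f .] }  — reduce
  I11: { [L → . P ) f], [P → ) ) . L], [P → . ) ) L], [P → . P id a], [P → . f id id] }  — shift
  I12: { [P → ) ) L .] }  — reduce

Every state is either a pure shift/goto state or contains exactly one complete item and nothing to shift — no conflicts. The grammar is LR(0).

Answer: Yes, the grammar is LR(0)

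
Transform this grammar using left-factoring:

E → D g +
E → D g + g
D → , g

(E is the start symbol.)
Left-factoring transforms A → αβ₁ | αβ₂ into A → αA' and A' → β₁ | β₂
(α is the longest common prefix among the alternatives). Repeat until
no nonterminal has two alternatives with a common prefix.

Round 1: E has alternatives sharing prefix 'D g +'. Introduce E': E → D g + E'
  Add: E' → ε
  Add: E' → g

No remaining common prefixes — done.

Resulting grammar:
E → D g + E'
E' → ε
E' → g
D → , g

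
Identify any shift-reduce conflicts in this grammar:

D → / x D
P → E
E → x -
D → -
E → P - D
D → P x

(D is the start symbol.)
A shift-reduce conflict occurs when an LR(0) state has both:
  - a complete (reduce) item [A → α .] (dot at the end), and
  - a shift item [B → β . c γ] (dot before a terminal).

Augment with D' → D and build the canonical LR(0) collection (I0 = CLOSURE({[D' → . D]}), then GOTO on every symbol after a dot until no new states appear). It has 13 states:
  I0: { [D → . -], [D → . / x D], [D → . P x], [D' → . D], [E → . P - D], [E → . x -], [P → . E] }  — shift
  I1: { [D → - .] }  — reduce
  I2: { [D → / . x D] }  — shift
  I3: { [D' → D .] }  — accept
  I4: { [P → E .] }  — reduce
  I5: { [D → P . x], [E → P . - D] }  — shift
  I6: { [E → x . -] }  — shift
  I7: { [E → x - .] }  — reduce
  I8: { [D → . -], [D → . / x D], [D → . P x], [E → . P - D], [E → . x -], [E → P - . D], [P → . E] }  — shift
  I9: { [D → P x .] }  — reduce
  I10: { [E → P - D .] }  — reduce
  I11: { [D → . -], [D → . / x D], [D → . P x], [D → / x . D], [E → . P - D], [E → . x -], [P → . E] }  — shift
  I12: { [D → / x D .] }  — reduce

No state contains both a complete item and a shift item.

Answer: No shift-reduce conflicts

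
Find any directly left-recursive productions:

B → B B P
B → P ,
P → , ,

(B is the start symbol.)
B → B B P: LEFT RECURSIVE (starts with B)
B → P ,: starts with P
P → , ,: starts with ','

The grammar has direct left recursion on: B.

Answer: Yes, B is left-recursive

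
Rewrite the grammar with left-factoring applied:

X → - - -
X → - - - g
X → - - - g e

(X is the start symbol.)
X → - - - X'
X' → ε
X' → g X''
X'' → ε
X'' → e

Left-factoring transforms A → αβ₁ | αβ₂ into A → αA' and A' → β₁ | β₂
(α is the longest common prefix among the alternatives). Repeat until
no nonterminal has two alternatives with a common prefix.

Round 1: X has alternatives sharing prefix '- - -'. Introduce X': X → - - - X'
  Add: X' → ε
  Add: X' → g
  Add: X' → g e

Round 2: X' has alternatives sharing prefix 'g'. Introduce X'': X' → g X''
  Add: X'' → ε
  Add: X'' → e

No remaining common prefixes — done.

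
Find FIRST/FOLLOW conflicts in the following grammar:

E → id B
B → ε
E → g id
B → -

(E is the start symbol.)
No FIRST/FOLLOW conflicts.

Nullable non-terminals: B.

B: nullable alternative(s) B → ε; FOLLOW(B) = { $ }
  B → ε: FIRST \ {ε} = { } — this is the only nullable alternative, skip
  B → -: FIRST \ {ε} = { '-' } — disjoint from FOLLOW(B)

E has no nullable alternative, so no FIRST/FOLLOW check is needed there.

No FIRST/FOLLOW conflicts found.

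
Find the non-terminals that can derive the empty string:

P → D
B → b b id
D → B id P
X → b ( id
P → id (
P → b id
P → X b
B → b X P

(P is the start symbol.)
None

A non-terminal is nullable if it can derive ε (the empty string): either it has an ε-production, or it has a production whose right-hand side consists entirely of nullable non-terminals.

There are no ε-productions, so no non-terminal can derive ε.
No non-terminals are nullable.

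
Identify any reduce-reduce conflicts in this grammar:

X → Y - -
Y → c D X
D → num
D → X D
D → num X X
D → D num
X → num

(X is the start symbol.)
Yes — I7: [D → num .] vs [X → num .]; I13: [D → D num .] vs [X → num .]

A reduce-reduce conflict occurs when an LR(0) state has two complete items [A → α .] and [B → β .] — both call for a reduction, and with no lookahead the parser cannot choose between them.

Augment with X' → X and build the canonical LR(0) collection (I0 = CLOSURE({[X' → . X]}), then GOTO on every symbol after a dot until no new states appear). It has 16 states:
  I0: { [X → . Y - -], [X → . num], [X' → . X], [Y → . c D X] }  — shift
  I1: { [X' → X .] }  — accept
  I2: { [X → Y . - -] }  — shift
  I3: { [D → . D num], [D → . X D], [D → . num X X], [D → . num], [X → . Y - -], [X → . num], [Y → . c D X], [Y → c . D X] }  — shift
  I4: { [X → num .] }  — reduce
  I5: { [D → D . num], [X → . Y - -], [X → . num], [Y → . c D X], [Y → c D . X] }  — shift
  I6: { [D → . D num], [D → . X D], [D → . num X X], [D → . num], [D → X . D], [X → . Y - -], [X → . num], [Y → . c D X] }  — shift
  I7: { [D → num . X X], [D → num .], [X → . Y - -], [X → . num], [X → num .], [Y → . c D X] }  — shift, 2 reduces
  I8: { [D → num X . X], [X → . Y - -], [X → . num], [Y → . c D X] }  — shift
  I9: { [D → num X X .] }  — reduce
  I10: { [D → D . num], [D → X D .] }  — shift, reduce
  I11: { [D → D num .] }  — reduce
  I12: { [Y → c D X .] }  — reduce
  I13: { [D → D num .], [X → num .] }  — 2 reduces
  I14: { [X → Y - . -] }  — shift
  I15: { [X → Y - - .] }  — reduce

I7 contains complete items [D → num .], [X → num .] — reduce-reduce conflict.
I13 contains complete items [D → D num .], [X → num .] — reduce-reduce conflict.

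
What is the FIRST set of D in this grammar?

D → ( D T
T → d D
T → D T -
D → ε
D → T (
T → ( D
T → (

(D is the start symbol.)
To compute FIRST(D), examine every production with D on the left-hand side, reading each right-hand side left to right until a non-nullable symbol is reached.

FIRST sets of the other non-terminals involved (by the same procedure, iterated to a fixed point):
  FIRST(T) = { '(', 'd' }

From D → ( D T:
  - '(' is a terminal: add '(' and stop
From D → ε:
  - ε-production, so ε ∈ FIRST(D)
From D → T (:
  - T is a non-terminal: add FIRST(T) \ {ε} = { '(', 'd' }
    T is not nullable, so stop

Collecting: FIRST(D) = { '(', 'd', ε }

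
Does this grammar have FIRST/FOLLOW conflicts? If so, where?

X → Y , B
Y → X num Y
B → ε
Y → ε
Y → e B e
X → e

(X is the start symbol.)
Nullable non-terminals: B, Y.
FIRST sets used below: FIRST(X) = { ',', 'e' }
B has a nullable alternative but only one production, so nothing to check.

Y: nullable alternative(s) Y → ε; FOLLOW(Y) = { ',' }
  Y → X num Y: FIRST \ {ε} = { ',', 'e' } — overlaps FOLLOW(Y) on { ',' }: CONFLICT
  Y → ε: FIRST \ {ε} = { } — this is the only nullable alternative, skip
  Y → e B e: FIRST \ {ε} = { 'e' } — disjoint from FOLLOW(Y)

X has no nullable alternative, so no FIRST/FOLLOW check is needed there.

So the grammar has 1 FIRST/FOLLOW conflict (marked CONFLICT above).

Answer: Yes. Y → X num Y with FOLLOW(Y) on { ',' }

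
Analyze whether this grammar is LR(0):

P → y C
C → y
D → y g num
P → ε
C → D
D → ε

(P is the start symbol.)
A grammar is LR(0) if no state in the canonical LR(0) collection has:
  - both a shift item (dot before a terminal) and a complete item (shift-reduce conflict), or
  - two or more complete items (reduce-reduce conflict; the accept item [P' → P .] counts as a complete item here).

Augment with P' → P and build the canonical LR(0) collection (I0 = CLOSURE({[P' → . P]}), then GOTO on every symbol after a dot until no new states appear). It has 8 states:
  I0: { [P → . y C], [P → .], [P' → . P] }  — shift, reduce
  I1: { [P' → P .] }  — accept
  I2: { [C → . D], [C → . y], [D → . y g num], [D → .], [P → y . C] }  — shift, reduce
  I3: { [P → y C .] }  — reduce
  I4: { [C → D .] }  — reduce
  I5: { [C → y .], [D → y . g num] }  — shift, reduce
  I6: { [D → y g . num] }  — shift
  I7: { [D → y g num .] }  — reduce

Conflict in state I0:
  Shift-reduce conflict between [P → .] and [P → . y C]
So the grammar is NOT LR(0).

Answer: No. Shift-reduce conflict between [P → .] and [P → . y C]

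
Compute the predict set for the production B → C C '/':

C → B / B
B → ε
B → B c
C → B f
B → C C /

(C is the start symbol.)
{ '/', 'c', 'f' }

PREDICT(B → C C '/') = (FIRST(RHS) \ {ε}) ∪ (FOLLOW(B) if ε ∈ FIRST(RHS), i.e. RHS ⇒* ε)
FIRST(C) = { '/', 'c', 'f' }
FIRST(C C '/') = { '/', 'c', 'f' }
ε ∉ FIRST(C C '/'), so FOLLOW(B) is not added.
PREDICT(B → C C '/') = { '/', 'c', 'f' }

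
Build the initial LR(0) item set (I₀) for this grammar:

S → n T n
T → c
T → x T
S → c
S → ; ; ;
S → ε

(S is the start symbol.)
First, augment the grammar with S' → S
I₀ = CLOSURE({ [S' → . S] }):
  [S' → . S] has the dot before S: add [S → . n T n], [S → . c], [S → . ; ; ;], [S → .]
No further items can be added.

I₀ = { [S → . ; ; ;], [S → . c], [S → . n T n], [S → .], [S' → . S] }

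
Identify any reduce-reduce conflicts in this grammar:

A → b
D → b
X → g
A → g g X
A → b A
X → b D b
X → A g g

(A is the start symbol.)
Augment with A' → A and build the canonical LR(0) collection (I0 = CLOSURE({[A' → . A]}), then GOTO on every symbol after a dot until no new states appear). It has 15 states:
  I0: { [A → . b A], [A → . b], [A → . g g X], [A' → . A] }  — shift
  I1: { [A' → A .] }  — accept
  I2: { [A → . b A], [A → . b], [A → . g g X], [A → b . A], [A → b .] }  — shift, reduce
  I3: { [A → g . g X] }  — shift
  I4: { [A → . b A], [A → . b], [A → . g g X], [A → g g . X], [X → . A g g], [X → . b D b], [X → . g] }  — shift
  I5: { [X → A . g g] }  — shift
  I6: { [A → g g X .] }  — reduce
  I7: { [A → . b A], [A → . b], [A → . g g X], [A → b . A], [A → b .], [D → . b], [X → b . D b] }  — shift, reduce
  I8: { [A → g . g X], [X → g .] }  — shift, reduce
  I9: { [A → b A .] }  — reduce
  I10: { [X → b D . b] }  — shift
  I11: { [A → . b A], [A → . b], [A → . g g X], [A → b . A], [A → b .], [D → b .] }  — shift, 2 reduces
  I12: { [X → b D b .] }  — reduce
  I13: { [X → A g . g] }  — shift
  I14: { [X → A g g .] }  — reduce

I11 contains complete items [A → b .], [D → b .] — reduce-reduce conflict.

Answer: Yes — I11: [A → b .] vs [D → b .]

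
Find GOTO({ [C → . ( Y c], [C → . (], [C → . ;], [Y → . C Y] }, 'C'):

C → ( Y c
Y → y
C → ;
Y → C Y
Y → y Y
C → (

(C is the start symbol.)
GOTO(I, 'C') = CLOSURE({ [A → αX.β] : [A → α.Xβ] ∈ I, X = 'C' })

Items with dot before 'C', with the dot advanced:
  [Y → . C Y] → [Y → C . Y]
Closure of the advanced items:
  [Y → C . Y] has the dot before Y: add [Y → . y], [Y → . C Y], [Y → . y Y]
  [Y → . C Y] has the dot before C: add [C → . ( Y c], [C → . ;], [C → . (]

GOTO = { [C → . ( Y c], [C → . (], [C → . ;], [Y → . C Y], [Y → . y Y], [Y → . y], [Y → C . Y] }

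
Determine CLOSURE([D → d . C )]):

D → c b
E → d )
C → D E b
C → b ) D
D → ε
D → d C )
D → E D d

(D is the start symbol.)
{ [C → . D E b], [C → . b ) D], [D → . E D d], [D → . c b], [D → . d C )], [D → .], [D → d . C )], [E → . d )] }

Start with: [D → d . C )]
  [D → d . C )] has the dot before C: add [C → . D E b], [C → . b ) D]
  [C → . D E b] has the dot before D: add [D → . c b], [D → .], [D → . d C )], [D → . E D d]
  [D → . E D d] has the dot before E: add [E → . d )]
No further items can be added.

CLOSURE = { [C → . D E b], [C → . b ) D], [D → . E D d], [D → . c b], [D → . d C )], [D → .], [D → d . C )], [E → . d )] }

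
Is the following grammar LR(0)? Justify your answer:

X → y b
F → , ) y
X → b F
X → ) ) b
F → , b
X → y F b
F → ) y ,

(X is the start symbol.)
Yes, the grammar is LR(0)

A grammar is LR(0) if no state in the canonical LR(0) collection has:
  - both a shift item (dot before a terminal) and a complete item (shift-reduce conflict), or
  - two or more complete items (reduce-reduce conflict; the accept item [X' → X .] counts as a complete item here).

Augment with X' → X and build the canonical LR(0) collection (I0 = CLOSURE({[X' → . X]}), then GOTO on every symbol after a dot until no new states appear). It has 18 states:
  I0: { [X → . ) ) b], [X → . b F], [X → . y F b], [X → . y b], [X' → . X] }  — shift
  I1: { [X → ) . ) b] }  — shift
  I2: { [X' → X .] }  — accept
  I3: { [F → . ) y ,], [F → . , ) y], [F → . , b], [X → b . F] }  — shift
  I4: { [F → . ) y ,], [F → . , ) y], [F → . , b], [X → y . F b], [X → y . b] }  — shift
  I5: { [F → ) . y ,] }  — shift
  I6: { [F → , . ) y], [F → , . b] }  — shift
  I7: { [X → y F . b] }  — shift
  I8: { [X → y b .] }  — reduce
  I9: { [X → y F b .] }  — reduce
  I10: { [F → , ) . y] }  — shift
  I11: { [F → , b .] }  — reduce
  I12: { [F → , ) y .] }  — reduce
  I13: { [F → ) y . ,] }  — shift
  I14: { [F → ) y , .] }  — reduce
  I15: { [X → b F .] }  — reduce
  I16: { [X → ) ) . b] }  — shift
  I17: { [X → ) ) b .] }  — reduce

Every state is either a pure shift/goto state or contains exactly one complete item and nothing to shift — no conflicts. The grammar is LR(0).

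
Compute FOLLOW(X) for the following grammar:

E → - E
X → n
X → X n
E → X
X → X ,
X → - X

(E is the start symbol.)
{ $, ',', 'n' }

To compute FOLLOW(X), find every occurrence of X on a right-hand side N → α X β: add FIRST(β) \ {ε}, and if β is empty or nullable also add FOLLOW(N). Iterate to a fixed point.

In X → X n: X is followed by n, add FIRST(n) \ {ε} = { 'n' }
In E → X: X is at the end, add FOLLOW(E)
In X → X ,: X is followed by ',', add FIRST(',') \ {ε} = { ',' }
In X → - X: X is at the end; this adds FOLLOW(X) to itself — nothing new

The FOLLOW sets referred to above (computed the same way, to a fixed point):
  FOLLOW(E) = { $ }

Taking the union: FOLLOW(X) = { $, ',', 'n' }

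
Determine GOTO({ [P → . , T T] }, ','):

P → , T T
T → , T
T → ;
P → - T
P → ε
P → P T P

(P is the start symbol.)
{ [P → , . T T], [T → . , T], [T → . ;] }

GOTO(I, ',') = CLOSURE({ [A → αX.β] : [A → α.Xβ] ∈ I, X = ',' })

Items with dot before ',', with the dot advanced:
  [P → . , T T] → [P → , . T T]
Closure of the advanced items:
  [P → , . T T] has the dot before T: add [T → . , T], [T → . ;]

GOTO = { [P → , . T T], [T → . , T], [T → . ;] }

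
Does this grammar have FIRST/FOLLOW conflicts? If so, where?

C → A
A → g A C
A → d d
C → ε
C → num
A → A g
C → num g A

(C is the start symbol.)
Nullable non-terminals: C.
FIRST sets used below: FIRST(A) = { 'd', 'g' }

C: nullable alternative(s) C → ε; FOLLOW(C) = { $, 'd', 'g', 'num' }
  C → A: FIRST \ {ε} = { 'd', 'g' } — overlaps FOLLOW(C) on { 'd', 'g' }: CONFLICT
  C → ε: FIRST \ {ε} = { } — this is the only nullable alternative, skip
  C → num: FIRST \ {ε} = { 'num' } — overlaps FOLLOW(C) on { 'num' }: CONFLICT
  C → num g A: FIRST \ {ε} = { 'num' } — overlaps FOLLOW(C) on { 'num' }: CONFLICT

A has no nullable alternative, so no FIRST/FOLLOW check is needed there.

So the grammar has 3 FIRST/FOLLOW conflicts (marked CONFLICT above).

Answer: Yes. C → A with FOLLOW(C) on { 'd', 'g' }; C → num with FOLLOW(C) on { 'num' }; C → num g A with FOLLOW(C) on { 'num' }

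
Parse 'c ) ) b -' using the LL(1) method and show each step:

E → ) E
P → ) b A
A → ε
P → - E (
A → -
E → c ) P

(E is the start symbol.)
Stack is shown with the top on the left.

Stack    Input        Action
----------------------------
E $      c ) ) b - $  output E → c ) P
c ) P $  c ) ) b - $  match 'c'
) P $    ) ) b - $    match ')'
P $      ) b - $      output P → ) b A
) b A $  ) b - $      match ')'
b A $    b - $        match 'b'
A $      - $          output A → -
- $      - $          match '-'
$        $            accept

The string is accepted.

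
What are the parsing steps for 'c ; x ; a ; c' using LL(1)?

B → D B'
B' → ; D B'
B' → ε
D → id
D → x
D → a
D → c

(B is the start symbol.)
Stack is shown with the top on the left.

Stack     Input            Action
---------------------------------
B $       c ; x ; a ; c $  output B → D B'
D B' $    c ; x ; a ; c $  output D → c
c B' $    c ; x ; a ; c $  match 'c'
B' $      ; x ; a ; c $    output B' → ; D B'
; D B' $  ; x ; a ; c $    match ';'
D B' $    x ; a ; c $      output D → x
x B' $    x ; a ; c $      match 'x'
B' $      ; a ; c $        output B' → ; D B'
; D B' $  ; a ; c $        match ';'
D B' $    a ; c $          output D → a
a B' $    a ; c $          match 'a'
B' $      ; c $            output B' → ; D B'
; D B' $  ; c $            match ';'
D B' $    c $              output D → c
c B' $    c $              match 'c'
B' $      $                output B' → ε
$         $                accept

The string is accepted.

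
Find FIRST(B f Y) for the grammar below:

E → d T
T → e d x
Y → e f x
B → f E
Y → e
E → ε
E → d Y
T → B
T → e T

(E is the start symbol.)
FIRST sets of the non-terminals involved (from the grammar, by fixed-point iteration):
  FIRST(B) = { 'f' }

To compute FIRST(B f Y), process the symbols left to right:
Symbol B is a non-terminal. Add FIRST(B) \ {ε} = { 'f' }
B is not nullable (ε ∉ FIRST(B)), so stop here.
FIRST(B f Y) = { 'f' }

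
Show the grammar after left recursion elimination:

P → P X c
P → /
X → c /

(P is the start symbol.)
P is directly left-recursive. The standard transformation for
  A → A α₁ | ... | A α_m | β₁ | ... | β_n
is
  A  → β₁ A' | ... | β_n A'
  A' → α₁ A' | ... | α_m A' | ε

P → / becomes P → / P'
P → P X c becomes P' → X c P'
Add P' → ε

Productions for other non-terminals are unchanged:
  X → c /

Resulting grammar:
P → / P'
P' → X c P'
P' → ε
X → c /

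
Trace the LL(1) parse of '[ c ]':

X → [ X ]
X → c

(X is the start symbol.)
Stack is shown with the top on the left.

Stack    Input    Action
------------------------
X $      [ c ] $  output X → [ X ]
[ X ] $  [ c ] $  match '['
X ] $    c ] $    output X → c
c ] $    c ] $    match 'c'
] $      ] $      match ']'
$        $        accept

The string is accepted.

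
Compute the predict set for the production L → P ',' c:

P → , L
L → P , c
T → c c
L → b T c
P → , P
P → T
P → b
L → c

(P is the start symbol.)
PREDICT(L → P ',' c) = (FIRST(RHS) \ {ε}) ∪ (FOLLOW(L) if ε ∈ FIRST(RHS), i.e. RHS ⇒* ε)
FIRST(P) = { ',', 'b', 'c' }
FIRST(P ',' c) = { ',', 'b', 'c' }
ε ∉ FIRST(P ',' c), so FOLLOW(L) is not added.
PREDICT(L → P ',' c) = { ',', 'b', 'c' }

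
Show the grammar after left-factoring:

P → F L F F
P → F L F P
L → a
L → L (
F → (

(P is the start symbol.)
Left-factoring transforms A → αβ₁ | αβ₂ into A → αA' and A' → β₁ | β₂
(α is the longest common prefix among the alternatives). Repeat until
no nonterminal has two alternatives with a common prefix.

Round 1: P has alternatives sharing prefix 'F L F'. Introduce P': P → F L F P'
  Add: P' → F
  Add: P' → P

No remaining common prefixes — done.

Resulting grammar:
P → F L F P'
P' → F
P' → P
L → a
L → L (
F → (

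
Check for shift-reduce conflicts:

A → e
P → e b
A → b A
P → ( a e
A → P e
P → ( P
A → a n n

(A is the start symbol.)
Yes — I6: [A → e .] vs [P → e . b]

Augment with A' → A and build the canonical LR(0) collection (I0 = CLOSURE({[A' → . A]}), then GOTO on every symbol after a dot until no new states appear). It has 16 states:
  I0: { [A → . P e], [A → . a n n], [A → . b A], [A → . e], [A' → . A], [P → . ( P], [P → . ( a e], [P → . e b] }  — shift
  I1: { [P → ( . P], [P → ( . a e], [P → . ( P], [P → . ( a e], [P → . e b] }  — shift
  I2: { [A' → A .] }  — accept
  I3: { [A → P . e] }  — shift
  I4: { [A → a . n n] }  — shift
  I5: { [A → . P e], [A → . a n n], [A → . b A], [A → . e], [A → b . A], [P → . ( P], [P → . ( a e], [P → . e b] }  — shift
  I6: { [A → e .], [P → e . b] }  — shift, reduce
  I7: { [P → e b .] }  — reduce
  I8: { [A → b A .] }  — reduce
  I9: { [A → a n . n] }  — shift
  I10: { [A → a n n .] }  — reduce
  I11: { [A → P e .] }  — reduce
  I12: { [P → ( P .] }  — reduce
  I13: { [P → ( a . e] }  — shift
  I14: { [P → e . b] }  — shift
  I15: { [P → ( a e .] }  — reduce

I6 contains reduce item [A → e .] and shift item [P → e . b] — shift-reduce conflict.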